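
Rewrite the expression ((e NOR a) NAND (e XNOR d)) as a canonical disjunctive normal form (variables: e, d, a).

(NOT e AND NOT d AND a) OR (NOT e AND d AND NOT a) OR (NOT e AND d AND a) OR (e AND NOT d AND NOT a) OR (e AND NOT d AND a) OR (e AND d AND NOT a) OR (e AND d AND a)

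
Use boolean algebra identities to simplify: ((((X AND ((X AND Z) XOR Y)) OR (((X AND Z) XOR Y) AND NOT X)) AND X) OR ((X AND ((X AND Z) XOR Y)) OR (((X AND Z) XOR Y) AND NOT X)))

By absorption (E OR (E AND v) = E) then distribution ((E AND v) OR (E AND NOT v) = E):
= ((X AND Z) XOR Y)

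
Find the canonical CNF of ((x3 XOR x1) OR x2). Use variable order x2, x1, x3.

(x2 OR x1 OR x3) AND (x2 OR NOT x1 OR NOT x3)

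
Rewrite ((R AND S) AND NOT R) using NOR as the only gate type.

((((R NOR R) NOR (S NOR S)) NOR ((R NOR R) NOR (S NOR S))) NOR ((R NOR R) NOR (R NOR R)))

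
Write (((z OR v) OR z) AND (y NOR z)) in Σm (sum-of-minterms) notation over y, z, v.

Σm(1) = (NOT y AND NOT z AND v)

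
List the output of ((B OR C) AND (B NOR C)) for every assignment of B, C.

B | C | Output
--------------
0 | 0 | 0
0 | 1 | 0
1 | 0 | 0
1 | 1 | 0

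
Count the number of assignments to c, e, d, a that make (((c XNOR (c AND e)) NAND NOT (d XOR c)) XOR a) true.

Satisfying assignments: (0,0,0,1), (0,0,1,0), (0,1,0,1), (0,1,1,0), (1,0,0,0), (1,0,1,0), (1,1,0,0), (1,1,1,1)
Count: 8 out of 16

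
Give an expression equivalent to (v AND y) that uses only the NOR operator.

((v NOR v) NOR (y NOR y))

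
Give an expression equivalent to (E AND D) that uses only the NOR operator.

((E NOR E) NOR (D NOR D))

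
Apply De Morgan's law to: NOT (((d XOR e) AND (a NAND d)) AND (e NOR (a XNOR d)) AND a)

NOT ((d XOR e) AND (a NAND d)) OR NOT (e NOR (a XNOR d)) OR NOT a
De Morgan's: NOT(AND of terms) = OR of negations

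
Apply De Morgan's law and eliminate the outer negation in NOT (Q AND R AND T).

NOT Q OR NOT R OR NOT T
De Morgan's: NOT(AND of terms) = OR of negations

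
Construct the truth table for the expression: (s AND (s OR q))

s | q | Output
--------------
0 | 0 | 0
0 | 1 | 0
1 | 0 | 1
1 | 1 | 1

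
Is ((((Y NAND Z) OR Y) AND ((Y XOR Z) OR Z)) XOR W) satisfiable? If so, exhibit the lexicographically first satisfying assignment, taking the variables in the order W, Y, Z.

W=0, Y=0, Z=1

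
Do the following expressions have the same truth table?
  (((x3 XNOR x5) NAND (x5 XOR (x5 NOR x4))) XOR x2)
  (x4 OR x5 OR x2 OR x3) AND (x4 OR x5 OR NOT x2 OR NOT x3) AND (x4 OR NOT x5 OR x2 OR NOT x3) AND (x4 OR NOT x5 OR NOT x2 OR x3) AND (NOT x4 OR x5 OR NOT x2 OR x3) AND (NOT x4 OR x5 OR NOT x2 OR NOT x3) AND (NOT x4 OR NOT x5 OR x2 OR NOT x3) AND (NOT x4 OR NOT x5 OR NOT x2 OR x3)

Yes, they are equivalent — the two output columns agree on all 16 assignments:
x4 | x5 | x2 | x3 | Expression 1 | Expression 2
-----------------------------------------------
0 | 0 | 0 | 0 | 0 | 0
0 | 0 | 0 | 1 | 1 | 1
0 | 0 | 1 | 0 | 1 | 1
0 | 0 | 1 | 1 | 0 | 0
0 | 1 | 0 | 0 | 1 | 1
0 | 1 | 0 | 1 | 0 | 0
0 | 1 | 1 | 0 | 0 | 0
0 | 1 | 1 | 1 | 1 | 1
1 | 0 | 0 | 0 | 1 | 1
1 | 0 | 0 | 1 | 1 | 1
1 | 0 | 1 | 0 | 0 | 0
1 | 0 | 1 | 1 | 0 | 0
1 | 1 | 0 | 0 | 1 | 1
1 | 1 | 0 | 1 | 0 | 0
1 | 1 | 1 | 0 | 0 | 0
1 | 1 | 1 | 1 | 1 | 1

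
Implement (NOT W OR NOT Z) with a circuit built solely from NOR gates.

(((W NOR W) NOR (Z NOR Z)) NOR ((W NOR W) NOR (Z NOR Z)))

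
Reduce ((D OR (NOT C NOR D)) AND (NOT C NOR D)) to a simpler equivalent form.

By absorption (E AND (E OR v) = E):
= (NOT C NOR D)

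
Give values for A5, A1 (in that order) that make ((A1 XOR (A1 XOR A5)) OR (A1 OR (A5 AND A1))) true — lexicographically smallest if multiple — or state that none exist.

A5=0, A1=1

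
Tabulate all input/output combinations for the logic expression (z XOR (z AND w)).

w | z | Output
--------------
0 | 0 | 0
0 | 1 | 1
1 | 0 | 0
1 | 1 | 0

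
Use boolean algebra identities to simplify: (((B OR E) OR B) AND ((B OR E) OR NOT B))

By distribution ((E OR v) AND (E OR NOT v) = E):
= (B OR E)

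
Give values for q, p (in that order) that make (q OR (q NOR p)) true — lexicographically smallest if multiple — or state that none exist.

q=0, p=0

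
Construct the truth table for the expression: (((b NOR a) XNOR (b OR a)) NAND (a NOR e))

e | a | b | Output
------------------
0 | 0 | 0 | 1
0 | 0 | 1 | 1
0 | 1 | 0 | 1
0 | 1 | 1 | 1
1 | 0 | 0 | 1
1 | 0 | 1 | 1
1 | 1 | 0 | 1
1 | 1 | 1 | 1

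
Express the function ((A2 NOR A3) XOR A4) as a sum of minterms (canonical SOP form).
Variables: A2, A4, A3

Σm(0, 3, 6, 7) = (NOT A2 AND NOT A4 AND NOT A3) OR (NOT A2 AND A4 AND A3) OR (A2 AND A4 AND NOT A3) OR (A2 AND A4 AND A3)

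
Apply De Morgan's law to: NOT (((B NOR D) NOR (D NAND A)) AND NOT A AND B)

NOT ((B NOR D) NOR (D NAND A)) OR A OR NOT B
De Morgan's: NOT(AND of terms) = OR of negations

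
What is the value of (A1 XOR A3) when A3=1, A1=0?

Substituting: (0 XOR 1)
= 1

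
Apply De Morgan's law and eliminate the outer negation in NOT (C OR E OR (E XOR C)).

NOT C AND NOT E AND NOT (E XOR C)
De Morgan's: NOT(OR of terms) = AND of negations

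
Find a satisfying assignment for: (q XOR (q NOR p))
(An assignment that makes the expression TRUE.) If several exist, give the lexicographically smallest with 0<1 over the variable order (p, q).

p=0, q=0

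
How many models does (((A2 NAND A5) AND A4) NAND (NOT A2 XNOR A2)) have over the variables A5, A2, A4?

Satisfying assignments: (0,0,0), (0,0,1), (0,1,0), (0,1,1), (1,0,0), (1,0,1), (1,1,0), (1,1,1)
Count: 8 out of 8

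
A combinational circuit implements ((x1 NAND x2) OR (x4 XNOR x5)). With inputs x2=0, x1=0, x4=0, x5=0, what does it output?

Substituting: ((0 NAND 0) OR (0 XNOR 0))
= 1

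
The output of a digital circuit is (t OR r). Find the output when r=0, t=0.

Substituting: (0 OR 0)
= 0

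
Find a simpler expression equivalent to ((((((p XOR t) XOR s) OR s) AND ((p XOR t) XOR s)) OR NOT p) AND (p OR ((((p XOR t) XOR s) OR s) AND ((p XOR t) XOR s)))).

By distribution ((E OR v) AND (E OR NOT v) = E) then absorption (E AND (E OR v) = E):
= ((p XOR t) XOR s)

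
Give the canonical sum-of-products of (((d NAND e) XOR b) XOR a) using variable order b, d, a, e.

Σm(0, 1, 4, 7, 10, 11, 13, 14) = (NOT b AND NOT d AND NOT a AND NOT e) OR (NOT b AND NOT d AND NOT a AND e) OR (NOT b AND d AND NOT a AND NOT e) OR (NOT b AND d AND a AND e) OR (b AND NOT d AND a AND NOT e) OR (b AND NOT d AND a AND e) OR (b AND d AND NOT a AND e) OR (b AND d AND a AND NOT e)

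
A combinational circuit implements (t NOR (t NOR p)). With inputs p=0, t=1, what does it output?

Substituting: (1 NOR (1 NOR 0))
= 0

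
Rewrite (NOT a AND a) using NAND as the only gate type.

(((a NAND a) NAND a) NAND ((a NAND a) NAND a))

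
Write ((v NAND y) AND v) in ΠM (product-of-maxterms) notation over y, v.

ΠM(0, 2, 3) = (y OR v) AND (NOT y OR v) AND (NOT y OR NOT v)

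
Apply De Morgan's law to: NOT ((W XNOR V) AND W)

NOT (W XNOR V) OR NOT W
De Morgan's: NOT(AND of terms) = OR of negations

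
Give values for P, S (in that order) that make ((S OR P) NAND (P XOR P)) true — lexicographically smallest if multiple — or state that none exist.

P=0, S=0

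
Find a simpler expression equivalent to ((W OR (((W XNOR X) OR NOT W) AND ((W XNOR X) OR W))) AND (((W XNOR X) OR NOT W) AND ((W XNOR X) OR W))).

By absorption (E AND (E OR v) = E) then distribution ((E OR v) AND (E OR NOT v) = E):
= (W XNOR X)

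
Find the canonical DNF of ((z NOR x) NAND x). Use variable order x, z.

(NOT x AND NOT z) OR (NOT x AND z) OR (x AND NOT z) OR (x AND z)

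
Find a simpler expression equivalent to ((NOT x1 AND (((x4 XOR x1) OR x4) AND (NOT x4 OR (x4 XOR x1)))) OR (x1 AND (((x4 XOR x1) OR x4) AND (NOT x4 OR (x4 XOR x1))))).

By distribution ((E AND v) OR (E AND NOT v) = E) then distribution ((E OR v) AND (E OR NOT v) = E):
= (x4 XOR x1)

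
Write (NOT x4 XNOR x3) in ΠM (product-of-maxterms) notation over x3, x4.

ΠM(0, 3) = (x3 OR x4) AND (NOT x3 OR NOT x4)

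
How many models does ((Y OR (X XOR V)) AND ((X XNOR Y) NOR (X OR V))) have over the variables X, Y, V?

Satisfying assignments: (0,1,0)
Count: 1 out of 8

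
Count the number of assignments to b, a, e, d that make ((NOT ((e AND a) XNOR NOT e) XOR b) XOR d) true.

Satisfying assignments: (0,0,0,0), (0,0,1,1), (0,1,0,0), (0,1,1,0), (1,0,0,1), (1,0,1,0), (1,1,0,1), (1,1,1,1)
Count: 8 out of 16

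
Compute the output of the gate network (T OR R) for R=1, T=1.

Substituting: (1 OR 1)
= 1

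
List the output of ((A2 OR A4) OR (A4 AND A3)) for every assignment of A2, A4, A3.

A2 | A4 | A3 | Output
---------------------
0 | 0 | 0 | 0
0 | 0 | 1 | 0
0 | 1 | 0 | 1
0 | 1 | 1 | 1
1 | 0 | 0 | 1
1 | 0 | 1 | 1
1 | 1 | 0 | 1
1 | 1 | 1 | 1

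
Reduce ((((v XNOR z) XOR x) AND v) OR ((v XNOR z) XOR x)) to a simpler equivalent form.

By absorption (E OR (E AND v) = E):
= ((v XNOR z) XOR x)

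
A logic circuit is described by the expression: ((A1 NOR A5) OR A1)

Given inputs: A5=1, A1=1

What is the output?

Substituting: ((1 NOR 1) OR 1)
= 1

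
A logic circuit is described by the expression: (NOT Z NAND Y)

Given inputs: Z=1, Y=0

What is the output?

Substituting: (NOT 1 NAND 0)
= 1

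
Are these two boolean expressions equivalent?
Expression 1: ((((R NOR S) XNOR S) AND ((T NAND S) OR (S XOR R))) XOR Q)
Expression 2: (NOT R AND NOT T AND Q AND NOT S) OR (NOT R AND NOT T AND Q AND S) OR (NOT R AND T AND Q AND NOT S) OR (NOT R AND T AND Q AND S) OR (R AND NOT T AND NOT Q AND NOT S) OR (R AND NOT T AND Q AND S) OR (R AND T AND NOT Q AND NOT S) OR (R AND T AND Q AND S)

Yes, they are equivalent — the two output columns agree on all 16 assignments:
R | T | Q | S | Expression 1 | Expression 2
-------------------------------------------
0 | 0 | 0 | 0 | 0 | 0
0 | 0 | 0 | 1 | 0 | 0
0 | 0 | 1 | 0 | 1 | 1
0 | 0 | 1 | 1 | 1 | 1
0 | 1 | 0 | 0 | 0 | 0
0 | 1 | 0 | 1 | 0 | 0
0 | 1 | 1 | 0 | 1 | 1
0 | 1 | 1 | 1 | 1 | 1
1 | 0 | 0 | 0 | 1 | 1
1 | 0 | 0 | 1 | 0 | 0
1 | 0 | 1 | 0 | 0 | 0
1 | 0 | 1 | 1 | 1 | 1
1 | 1 | 0 | 0 | 1 | 1
1 | 1 | 0 | 1 | 0 | 0
1 | 1 | 1 | 0 | 0 | 0
1 | 1 | 1 | 1 | 1 | 1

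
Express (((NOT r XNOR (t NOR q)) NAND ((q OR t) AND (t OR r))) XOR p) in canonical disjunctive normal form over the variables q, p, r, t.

(NOT q AND NOT p AND NOT r AND NOT t) OR (NOT q AND NOT p AND NOT r AND t) OR (NOT q AND NOT p AND r AND NOT t) OR (NOT q AND p AND r AND t) OR (q AND NOT p AND NOT r AND NOT t) OR (q AND NOT p AND NOT r AND t) OR (q AND p AND r AND NOT t) OR (q AND p AND r AND t)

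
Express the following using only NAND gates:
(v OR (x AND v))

((v NAND v) NAND (((x NAND v) NAND (x NAND v)) NAND ((x NAND v) NAND (x NAND v))))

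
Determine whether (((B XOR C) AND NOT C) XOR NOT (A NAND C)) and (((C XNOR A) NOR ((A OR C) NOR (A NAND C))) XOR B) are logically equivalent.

No. Counterexample: with B=0, A=0, C=1, Expression 1 = 0 but Expression 2 = 1.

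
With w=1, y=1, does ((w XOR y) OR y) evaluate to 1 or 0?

Substituting: ((1 XOR 1) OR 1)
= 1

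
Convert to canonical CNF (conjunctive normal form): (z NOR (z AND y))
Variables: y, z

(y OR NOT z) AND (NOT y OR NOT z)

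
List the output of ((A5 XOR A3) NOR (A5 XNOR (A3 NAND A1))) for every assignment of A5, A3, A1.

A5 | A3 | A1 | Output
---------------------
0 | 0 | 0 | 1
0 | 0 | 1 | 1
0 | 1 | 0 | 0
0 | 1 | 1 | 0
1 | 0 | 0 | 0
1 | 0 | 1 | 0
1 | 1 | 0 | 0
1 | 1 | 1 | 1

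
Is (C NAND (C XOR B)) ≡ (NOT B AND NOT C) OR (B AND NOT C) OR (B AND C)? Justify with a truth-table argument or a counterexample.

Yes, they are equivalent — the two output columns agree on all 4 assignments:
B | C | Expression 1 | Expression 2
-----------------------------------
0 | 0 | 1 | 1
0 | 1 | 0 | 0
1 | 0 | 1 | 1
1 | 1 | 1 | 1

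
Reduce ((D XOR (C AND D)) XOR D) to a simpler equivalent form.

By XOR self-cancellation ((E XOR v) XOR v = E):
= (C AND D)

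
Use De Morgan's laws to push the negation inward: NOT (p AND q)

NOT p OR NOT q
De Morgan's: NOT(AND of terms) = OR of negations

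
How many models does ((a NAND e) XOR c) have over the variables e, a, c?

Satisfying assignments: (0,0,0), (0,1,0), (1,0,0), (1,1,1)
Count: 4 out of 8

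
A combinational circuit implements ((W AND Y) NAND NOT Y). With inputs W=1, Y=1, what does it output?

Substituting: ((1 AND 1) NAND NOT 1)
= 1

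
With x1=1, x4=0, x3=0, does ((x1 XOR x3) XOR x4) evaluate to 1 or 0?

Substituting: ((1 XOR 0) XOR 0)
= 1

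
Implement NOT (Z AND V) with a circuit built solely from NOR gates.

(((Z NOR Z) NOR (V NOR V)) NOR ((Z NOR Z) NOR (V NOR V)))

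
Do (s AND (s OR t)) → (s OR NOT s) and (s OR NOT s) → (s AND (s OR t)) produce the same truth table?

No, Converse is not equivalent to original (counterexample: s=0, t=0)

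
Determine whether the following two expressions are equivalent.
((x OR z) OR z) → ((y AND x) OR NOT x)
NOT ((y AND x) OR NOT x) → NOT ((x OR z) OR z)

Yes, Contrapositive is always equivalent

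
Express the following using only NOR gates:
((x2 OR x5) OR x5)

((((x2 NOR x5) NOR (x2 NOR x5)) NOR x5) NOR (((x2 NOR x5) NOR (x2 NOR x5)) NOR x5))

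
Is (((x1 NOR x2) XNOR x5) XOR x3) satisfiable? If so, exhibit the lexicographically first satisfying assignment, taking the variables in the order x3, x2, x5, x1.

x3=0, x2=0, x5=0, x1=1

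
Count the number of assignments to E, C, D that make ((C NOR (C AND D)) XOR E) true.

Satisfying assignments: (0,0,0), (0,0,1), (1,1,0), (1,1,1)
Count: 4 out of 8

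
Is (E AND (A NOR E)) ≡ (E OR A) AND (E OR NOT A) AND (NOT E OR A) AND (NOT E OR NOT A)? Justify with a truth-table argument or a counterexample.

Yes, they are equivalent — the two output columns agree on all 4 assignments:
E | A | Expression 1 | Expression 2
-----------------------------------
0 | 0 | 0 | 0
0 | 1 | 0 | 0
1 | 0 | 0 | 0
1 | 1 | 0 | 0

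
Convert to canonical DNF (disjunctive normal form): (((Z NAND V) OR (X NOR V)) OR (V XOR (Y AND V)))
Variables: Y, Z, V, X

(NOT Y AND NOT Z AND NOT V AND NOT X) OR (NOT Y AND NOT Z AND NOT V AND X) OR (NOT Y AND NOT Z AND V AND NOT X) OR (NOT Y AND NOT Z AND V AND X) OR (NOT Y AND Z AND NOT V AND NOT X) OR (NOT Y AND Z AND NOT V AND X) OR (NOT Y AND Z AND V AND NOT X) OR (NOT Y AND Z AND V AND X) OR (Y AND NOT Z AND NOT V AND NOT X) OR (Y AND NOT Z AND NOT V AND X) OR (Y AND NOT Z AND V AND NOT X) OR (Y AND NOT Z AND V AND X) OR (Y AND Z AND NOT V AND NOT X) OR (Y AND Z AND NOT V AND X)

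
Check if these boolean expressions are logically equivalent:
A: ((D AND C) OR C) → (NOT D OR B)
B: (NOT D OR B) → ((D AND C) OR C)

No, Converse is not equivalent to original (counterexample: B=0, C=0, D=0)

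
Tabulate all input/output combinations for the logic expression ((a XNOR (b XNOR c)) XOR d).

c | b | a | d | Output
----------------------
0 | 0 | 0 | 0 | 0
0 | 0 | 0 | 1 | 1
0 | 0 | 1 | 0 | 1
0 | 0 | 1 | 1 | 0
0 | 1 | 0 | 0 | 1
0 | 1 | 0 | 1 | 0
0 | 1 | 1 | 0 | 0
0 | 1 | 1 | 1 | 1
1 | 0 | 0 | 0 | 1
1 | 0 | 0 | 1 | 0
1 | 0 | 1 | 0 | 0
1 | 0 | 1 | 1 | 1
1 | 1 | 0 | 0 | 0
1 | 1 | 0 | 1 | 1
1 | 1 | 1 | 0 | 1
1 | 1 | 1 | 1 | 0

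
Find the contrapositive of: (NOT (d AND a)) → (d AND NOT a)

Contrapositive: NOT (d AND NOT a) → (d AND a)
Note: A statement and its contrapositive are logically equivalent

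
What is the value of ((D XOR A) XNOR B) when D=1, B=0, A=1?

Substituting: ((1 XOR 1) XNOR 0)
= 1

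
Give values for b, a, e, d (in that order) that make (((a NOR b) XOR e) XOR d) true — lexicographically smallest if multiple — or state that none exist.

b=0, a=0, e=0, d=0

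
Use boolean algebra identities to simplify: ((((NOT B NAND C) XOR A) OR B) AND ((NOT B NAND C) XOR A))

By absorption (E AND (E OR v) = E):
= ((NOT B NAND C) XOR A)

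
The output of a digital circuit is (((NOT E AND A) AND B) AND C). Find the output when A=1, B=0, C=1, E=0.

Substituting: (((NOT 0 AND 1) AND 0) AND 1)
= 0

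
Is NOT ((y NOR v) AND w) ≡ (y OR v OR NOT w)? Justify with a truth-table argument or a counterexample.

Yes, they are equivalent — the two output columns agree on all 8 assignments:
y | v | w | Expression 1 | Expression 2
---------------------------------------
0 | 0 | 0 | 1 | 1
0 | 0 | 1 | 0 | 0
0 | 1 | 0 | 1 | 1
0 | 1 | 1 | 1 | 1
1 | 0 | 0 | 1 | 1
1 | 0 | 1 | 1 | 1
1 | 1 | 0 | 1 | 1
1 | 1 | 1 | 1 | 1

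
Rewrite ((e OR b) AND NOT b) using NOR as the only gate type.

((((e NOR b) NOR (e NOR b)) NOR ((e NOR b) NOR (e NOR b))) NOR ((b NOR b) NOR (b NOR b)))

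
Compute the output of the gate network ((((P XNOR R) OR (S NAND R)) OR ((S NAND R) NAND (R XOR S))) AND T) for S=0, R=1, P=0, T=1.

Substituting: ((((0 XNOR 1) OR (0 NAND 1)) OR ((0 NAND 1) NAND (1 XOR 0))) AND 1)
= 1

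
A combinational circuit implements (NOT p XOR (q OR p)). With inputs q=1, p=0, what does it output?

Substituting: (NOT 0 XOR (1 OR 0))
= 0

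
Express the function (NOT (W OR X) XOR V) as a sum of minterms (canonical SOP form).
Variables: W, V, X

Σm(0, 3, 6, 7) = (NOT W AND NOT V AND NOT X) OR (NOT W AND V AND X) OR (W AND V AND NOT X) OR (W AND V AND X)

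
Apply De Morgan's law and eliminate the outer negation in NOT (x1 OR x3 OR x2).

NOT x1 AND NOT x3 AND NOT x2
De Morgan's: NOT(OR of terms) = AND of negations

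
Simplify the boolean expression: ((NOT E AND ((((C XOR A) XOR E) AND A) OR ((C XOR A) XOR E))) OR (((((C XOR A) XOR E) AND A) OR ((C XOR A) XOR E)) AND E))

By distribution ((E AND v) OR (E AND NOT v) = E) then absorption (E OR (E AND v) = E):
= ((C XOR A) XOR E)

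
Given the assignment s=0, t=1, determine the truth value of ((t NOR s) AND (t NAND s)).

Substituting: ((1 NOR 0) AND (1 NAND 0))
= 0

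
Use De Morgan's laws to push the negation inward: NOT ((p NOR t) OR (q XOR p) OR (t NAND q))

NOT (p NOR t) AND NOT (q XOR p) AND NOT (t NAND q)
De Morgan's: NOT(OR of terms) = AND of negations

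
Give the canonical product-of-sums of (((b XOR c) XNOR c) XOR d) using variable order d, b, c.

ΠM(2, 3, 4, 5) = (d OR NOT b OR c) AND (d OR NOT b OR NOT c) AND (NOT d OR b OR c) AND (NOT d OR b OR NOT c)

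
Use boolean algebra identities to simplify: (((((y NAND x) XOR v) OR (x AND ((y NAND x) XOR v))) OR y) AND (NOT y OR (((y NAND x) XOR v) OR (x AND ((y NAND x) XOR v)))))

By distribution ((E OR v) AND (E OR NOT v) = E) then absorption (E OR (E AND v) = E):
= ((y NAND x) XOR v)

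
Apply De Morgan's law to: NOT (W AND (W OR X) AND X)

NOT W OR NOT (W OR X) OR NOT X
De Morgan's: NOT(AND of terms) = OR of negations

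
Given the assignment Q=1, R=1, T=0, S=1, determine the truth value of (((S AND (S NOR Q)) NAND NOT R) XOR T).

Substituting: (((1 AND (1 NOR 1)) NAND NOT 1) XOR 0)
= 1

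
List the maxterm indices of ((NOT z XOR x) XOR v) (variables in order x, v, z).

ΠM(1, 2, 4, 7) = (x OR v OR NOT z) AND (x OR NOT v OR z) AND (NOT x OR v OR z) AND (NOT x OR NOT v OR NOT z)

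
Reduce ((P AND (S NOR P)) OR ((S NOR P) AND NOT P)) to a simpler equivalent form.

By distribution ((E AND v) OR (E AND NOT v) = E):
= (S NOR P)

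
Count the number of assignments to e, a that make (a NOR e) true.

Satisfying assignments: (0,0)
Count: 1 out of 4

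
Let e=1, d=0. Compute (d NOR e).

Substituting: (0 NOR 1)
= 0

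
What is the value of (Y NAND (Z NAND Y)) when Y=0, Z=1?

Substituting: (0 NAND (1 NAND 0))
= 1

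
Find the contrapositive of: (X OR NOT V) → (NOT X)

Contrapositive: X → NOT (X OR NOT V)
Note: A statement and its contrapositive are logically equivalent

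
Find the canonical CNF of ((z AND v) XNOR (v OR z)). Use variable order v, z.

(v OR NOT z) AND (NOT v OR z)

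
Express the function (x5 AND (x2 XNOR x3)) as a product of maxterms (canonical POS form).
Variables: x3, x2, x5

ΠM(0, 2, 3, 4, 5, 6) = (x3 OR x2 OR x5) AND (x3 OR NOT x2 OR x5) AND (x3 OR NOT x2 OR NOT x5) AND (NOT x3 OR x2 OR x5) AND (NOT x3 OR x2 OR NOT x5) AND (NOT x3 OR NOT x2 OR x5)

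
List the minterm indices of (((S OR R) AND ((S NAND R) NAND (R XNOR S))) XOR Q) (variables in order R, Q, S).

Σm(1, 2, 4, 5) = (NOT R AND NOT Q AND S) OR (NOT R AND Q AND NOT S) OR (R AND NOT Q AND NOT S) OR (R AND NOT Q AND S)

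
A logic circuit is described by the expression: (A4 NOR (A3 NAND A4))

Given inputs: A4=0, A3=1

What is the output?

Substituting: (0 NOR (1 NAND 0))
= 0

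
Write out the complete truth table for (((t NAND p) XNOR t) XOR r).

p | r | t | Output
------------------
0 | 0 | 0 | 0
0 | 0 | 1 | 1
0 | 1 | 0 | 1
0 | 1 | 1 | 0
1 | 0 | 0 | 0
1 | 0 | 1 | 0
1 | 1 | 0 | 1
1 | 1 | 1 | 1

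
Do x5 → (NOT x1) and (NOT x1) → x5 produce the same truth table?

No, Converse is not equivalent to original (counterexample: x1=0, x5=0)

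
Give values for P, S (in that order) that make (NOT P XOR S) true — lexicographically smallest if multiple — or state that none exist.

P=0, S=0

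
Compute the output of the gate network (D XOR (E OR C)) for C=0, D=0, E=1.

Substituting: (0 XOR (1 OR 0))
= 1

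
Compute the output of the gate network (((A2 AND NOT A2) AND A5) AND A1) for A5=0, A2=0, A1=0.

Substituting: (((0 AND NOT 0) AND 0) AND 0)
= 0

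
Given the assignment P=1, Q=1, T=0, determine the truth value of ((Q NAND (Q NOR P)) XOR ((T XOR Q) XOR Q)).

Substituting: ((1 NAND (1 NOR 1)) XOR ((0 XOR 1) XOR 1))
= 1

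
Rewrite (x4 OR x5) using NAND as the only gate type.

((x4 NAND x4) NAND (x5 NAND x5))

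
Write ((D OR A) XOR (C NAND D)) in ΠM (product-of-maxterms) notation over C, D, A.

ΠM(1, 2, 3, 5) = (C OR D OR NOT A) AND (C OR NOT D OR A) AND (C OR NOT D OR NOT A) AND (NOT C OR D OR NOT A)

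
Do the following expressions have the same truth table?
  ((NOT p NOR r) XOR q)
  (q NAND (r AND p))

No. Counterexample: with q=0, r=0, p=0, Expression 1 = 0 but Expression 2 = 1.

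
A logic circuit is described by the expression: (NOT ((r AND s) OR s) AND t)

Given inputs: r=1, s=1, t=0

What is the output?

Substituting: (NOT ((1 AND 1) OR 1) AND 0)
= 0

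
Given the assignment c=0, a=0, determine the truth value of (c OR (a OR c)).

Substituting: (0 OR (0 OR 0))
= 0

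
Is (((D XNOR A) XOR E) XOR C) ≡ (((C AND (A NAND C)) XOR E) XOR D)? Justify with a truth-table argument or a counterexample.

No. Counterexample: with E=0, C=0, D=0, A=0, Expression 1 = 1 but Expression 2 = 0.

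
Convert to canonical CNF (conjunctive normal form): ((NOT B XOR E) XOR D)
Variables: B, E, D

(B OR E OR NOT D) AND (B OR NOT E OR D) AND (NOT B OR E OR D) AND (NOT B OR NOT E OR NOT D)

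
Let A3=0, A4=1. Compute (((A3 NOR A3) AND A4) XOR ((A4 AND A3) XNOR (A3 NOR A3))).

Substituting: (((0 NOR 0) AND 1) XOR ((1 AND 0) XNOR (0 NOR 0)))
= 1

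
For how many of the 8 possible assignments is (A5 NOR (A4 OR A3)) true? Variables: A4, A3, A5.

Satisfying assignments: (0,0,0)
Count: 1 out of 8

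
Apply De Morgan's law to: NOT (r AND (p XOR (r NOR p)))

NOT r OR NOT (p XOR (r NOR p))
De Morgan's: NOT(AND of terms) = OR of negations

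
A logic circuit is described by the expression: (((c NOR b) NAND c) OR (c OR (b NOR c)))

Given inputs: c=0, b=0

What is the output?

Substituting: (((0 NOR 0) NAND 0) OR (0 OR (0 NOR 0)))
= 1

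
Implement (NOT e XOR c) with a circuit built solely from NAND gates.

(((e NAND e) NAND ((e NAND e) NAND c)) NAND (c NAND ((e NAND e) NAND c)))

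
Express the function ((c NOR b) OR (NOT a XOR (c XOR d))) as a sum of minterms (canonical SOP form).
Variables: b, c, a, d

Σm(0, 1, 2, 3, 5, 6, 8, 11, 13, 14) = (NOT b AND NOT c AND NOT a AND NOT d) OR (NOT b AND NOT c AND NOT a AND d) OR (NOT b AND NOT c AND a AND NOT d) OR (NOT b AND NOT c AND a AND d) OR (NOT b AND c AND NOT a AND d) OR (NOT b AND c AND a AND NOT d) OR (b AND NOT c AND NOT a AND NOT d) OR (b AND NOT c AND a AND d) OR (b AND c AND NOT a AND d) OR (b AND c AND a AND NOT d)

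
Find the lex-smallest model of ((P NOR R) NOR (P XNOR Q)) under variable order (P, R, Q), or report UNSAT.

P=0, R=1, Q=1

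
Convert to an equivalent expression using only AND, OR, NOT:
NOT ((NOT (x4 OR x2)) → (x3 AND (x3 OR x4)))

(NOT (x4 OR x2)) AND NOT (x3 AND (x3 OR x4))
(Negated implication: NOT(A → B) = A AND NOT B)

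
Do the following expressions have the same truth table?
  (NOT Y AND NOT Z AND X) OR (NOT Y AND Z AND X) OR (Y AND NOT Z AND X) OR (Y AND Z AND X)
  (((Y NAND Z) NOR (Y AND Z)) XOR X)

Yes, they are equivalent — the two output columns agree on all 8 assignments:
Y | Z | X | Expression 1 | Expression 2
---------------------------------------
0 | 0 | 0 | 0 | 0
0 | 0 | 1 | 1 | 1
0 | 1 | 0 | 0 | 0
0 | 1 | 1 | 1 | 1
1 | 0 | 0 | 0 | 0
1 | 0 | 1 | 1 | 1
1 | 1 | 0 | 0 | 0
1 | 1 | 1 | 1 | 1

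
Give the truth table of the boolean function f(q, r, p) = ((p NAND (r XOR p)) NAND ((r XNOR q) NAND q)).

q | r | p | Output
------------------
0 | 0 | 0 | 0
0 | 0 | 1 | 1
0 | 1 | 0 | 0
0 | 1 | 1 | 0
1 | 0 | 0 | 0
1 | 0 | 1 | 1
1 | 1 | 0 | 1
1 | 1 | 1 | 1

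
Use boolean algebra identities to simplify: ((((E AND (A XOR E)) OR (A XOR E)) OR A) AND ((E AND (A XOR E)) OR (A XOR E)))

By absorption (E AND (E OR v) = E) then absorption (E OR (E AND v) = E):
= (A XOR E)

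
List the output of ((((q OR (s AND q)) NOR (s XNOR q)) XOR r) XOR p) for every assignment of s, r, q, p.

s | r | q | p | Output
----------------------
0 | 0 | 0 | 0 | 0
0 | 0 | 0 | 1 | 1
0 | 0 | 1 | 0 | 0
0 | 0 | 1 | 1 | 1
0 | 1 | 0 | 0 | 1
0 | 1 | 0 | 1 | 0
0 | 1 | 1 | 0 | 1
0 | 1 | 1 | 1 | 0
1 | 0 | 0 | 0 | 1
1 | 0 | 0 | 1 | 0
1 | 0 | 1 | 0 | 0
1 | 0 | 1 | 1 | 1
1 | 1 | 0 | 0 | 0
1 | 1 | 0 | 1 | 1
1 | 1 | 1 | 0 | 1
1 | 1 | 1 | 1 | 0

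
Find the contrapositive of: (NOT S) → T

Contrapositive: NOT T → S
Note: A statement and its contrapositive are logically equivalent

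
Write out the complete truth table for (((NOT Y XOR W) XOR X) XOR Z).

Y | W | X | Z | Output
----------------------
0 | 0 | 0 | 0 | 1
0 | 0 | 0 | 1 | 0
0 | 0 | 1 | 0 | 0
0 | 0 | 1 | 1 | 1
0 | 1 | 0 | 0 | 0
0 | 1 | 0 | 1 | 1
0 | 1 | 1 | 0 | 1
0 | 1 | 1 | 1 | 0
1 | 0 | 0 | 0 | 0
1 | 0 | 0 | 1 | 1
1 | 0 | 1 | 0 | 1
1 | 0 | 1 | 1 | 0
1 | 1 | 0 | 0 | 1
1 | 1 | 0 | 1 | 0
1 | 1 | 1 | 0 | 0
1 | 1 | 1 | 1 | 1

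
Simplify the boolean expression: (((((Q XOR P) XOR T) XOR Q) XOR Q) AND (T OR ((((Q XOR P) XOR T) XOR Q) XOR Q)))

By absorption (E AND (E OR v) = E) then XOR self-cancellation ((E XOR v) XOR v = E):
= ((Q XOR P) XOR T)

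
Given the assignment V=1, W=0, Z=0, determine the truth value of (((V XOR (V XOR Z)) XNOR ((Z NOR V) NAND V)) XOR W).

Substituting: (((1 XOR (1 XOR 0)) XNOR ((0 NOR 1) NAND 1)) XOR 0)
= 0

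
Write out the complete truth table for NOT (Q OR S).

S | Q | Output
--------------
0 | 0 | 1
0 | 1 | 0
1 | 0 | 0
1 | 1 | 0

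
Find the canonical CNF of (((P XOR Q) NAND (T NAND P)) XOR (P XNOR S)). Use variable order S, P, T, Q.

(S OR P OR T OR Q) AND (S OR P OR NOT T OR Q) AND (S OR NOT P OR T OR Q) AND (NOT S OR P OR T OR NOT Q) AND (NOT S OR P OR NOT T OR NOT Q) AND (NOT S OR NOT P OR T OR NOT Q) AND (NOT S OR NOT P OR NOT T OR Q) AND (NOT S OR NOT P OR NOT T OR NOT Q)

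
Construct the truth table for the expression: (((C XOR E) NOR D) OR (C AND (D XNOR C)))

D | C | E | Output
------------------
0 | 0 | 0 | 1
0 | 0 | 1 | 0
0 | 1 | 0 | 0
0 | 1 | 1 | 1
1 | 0 | 0 | 0
1 | 0 | 1 | 0
1 | 1 | 0 | 1
1 | 1 | 1 | 1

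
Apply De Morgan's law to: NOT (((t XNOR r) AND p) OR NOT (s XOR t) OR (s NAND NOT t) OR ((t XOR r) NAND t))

NOT ((t XNOR r) AND p) AND (s XOR t) AND NOT (s NAND NOT t) AND NOT ((t XOR r) NAND t)
De Morgan's: NOT(OR of terms) = AND of negations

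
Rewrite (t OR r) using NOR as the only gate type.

((t NOR r) NOR (t NOR r))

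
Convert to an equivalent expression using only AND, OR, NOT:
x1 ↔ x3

(x1 AND x3) OR (NOT x1 AND NOT x3)
(Biconditional = both true or both false)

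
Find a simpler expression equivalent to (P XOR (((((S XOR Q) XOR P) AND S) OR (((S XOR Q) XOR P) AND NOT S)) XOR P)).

By XOR self-cancellation ((E XOR v) XOR v = E) then distribution ((E AND v) OR (E AND NOT v) = E):
= ((S XOR Q) XOR P)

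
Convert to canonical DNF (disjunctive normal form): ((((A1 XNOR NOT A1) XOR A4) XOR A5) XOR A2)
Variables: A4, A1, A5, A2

(NOT A4 AND NOT A1 AND NOT A5 AND A2) OR (NOT A4 AND NOT A1 AND A5 AND NOT A2) OR (NOT A4 AND A1 AND NOT A5 AND A2) OR (NOT A4 AND A1 AND A5 AND NOT A2) OR (A4 AND NOT A1 AND NOT A5 AND NOT A2) OR (A4 AND NOT A1 AND A5 AND A2) OR (A4 AND A1 AND NOT A5 AND NOT A2) OR (A4 AND A1 AND A5 AND A2)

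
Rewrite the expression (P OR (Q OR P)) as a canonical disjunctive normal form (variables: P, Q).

(NOT P AND Q) OR (P AND NOT Q) OR (P AND Q)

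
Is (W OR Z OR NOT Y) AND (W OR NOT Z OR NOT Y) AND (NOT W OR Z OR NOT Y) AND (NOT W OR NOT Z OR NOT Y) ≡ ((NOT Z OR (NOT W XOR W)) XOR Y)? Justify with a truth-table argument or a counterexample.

Yes, they are equivalent — the two output columns agree on all 8 assignments:
W | Z | Y | Expression 1 | Expression 2
---------------------------------------
0 | 0 | 0 | 1 | 1
0 | 0 | 1 | 0 | 0
0 | 1 | 0 | 1 | 1
0 | 1 | 1 | 0 | 0
1 | 0 | 0 | 1 | 1
1 | 0 | 1 | 0 | 0
1 | 1 | 0 | 1 | 1
1 | 1 | 1 | 0 | 0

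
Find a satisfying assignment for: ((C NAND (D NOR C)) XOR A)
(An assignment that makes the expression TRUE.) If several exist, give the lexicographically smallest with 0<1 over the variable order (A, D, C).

A=0, D=0, C=0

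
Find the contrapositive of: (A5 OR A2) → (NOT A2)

Contrapositive: A2 → NOT (A5 OR A2)
Note: A statement and its contrapositive are logically equivalent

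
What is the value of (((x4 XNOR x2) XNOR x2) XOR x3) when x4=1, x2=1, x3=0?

Substituting: (((1 XNOR 1) XNOR 1) XOR 0)
= 1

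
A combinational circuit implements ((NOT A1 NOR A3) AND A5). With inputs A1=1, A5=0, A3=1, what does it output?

Substituting: ((NOT 1 NOR 1) AND 0)
= 0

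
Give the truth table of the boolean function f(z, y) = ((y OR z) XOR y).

z | y | Output
--------------
0 | 0 | 0
0 | 1 | 0
1 | 0 | 1
1 | 1 | 0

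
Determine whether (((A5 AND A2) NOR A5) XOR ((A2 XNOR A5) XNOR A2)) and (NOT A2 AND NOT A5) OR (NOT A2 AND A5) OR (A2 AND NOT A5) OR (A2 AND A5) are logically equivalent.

Yes, they are equivalent — the two output columns agree on all 4 assignments:
A2 | A5 | Expression 1 | Expression 2
-------------------------------------
0 | 0 | 1 | 1
0 | 1 | 1 | 1
1 | 0 | 1 | 1
1 | 1 | 1 | 1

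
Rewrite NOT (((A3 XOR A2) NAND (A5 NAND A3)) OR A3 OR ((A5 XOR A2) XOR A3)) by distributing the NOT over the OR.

NOT ((A3 XOR A2) NAND (A5 NAND A3)) AND NOT A3 AND NOT ((A5 XOR A2) XOR A3)
De Morgan's: NOT(OR of terms) = AND of negations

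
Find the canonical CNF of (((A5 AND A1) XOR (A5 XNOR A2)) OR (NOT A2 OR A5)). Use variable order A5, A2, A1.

(A5 OR NOT A2 OR A1) AND (A5 OR NOT A2 OR NOT A1)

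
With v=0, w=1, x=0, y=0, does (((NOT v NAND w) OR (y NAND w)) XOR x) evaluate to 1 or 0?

Substituting: (((NOT 0 NAND 1) OR (0 NAND 1)) XOR 0)
= 1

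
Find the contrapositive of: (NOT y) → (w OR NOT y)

Contrapositive: NOT (w OR NOT y) → y
Note: A statement and its contrapositive are logically equivalent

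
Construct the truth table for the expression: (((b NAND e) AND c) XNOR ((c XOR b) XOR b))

e | c | b | Output
------------------
0 | 0 | 0 | 1
0 | 0 | 1 | 1
0 | 1 | 0 | 1
0 | 1 | 1 | 1
1 | 0 | 0 | 1
1 | 0 | 1 | 1
1 | 1 | 0 | 1
1 | 1 | 1 | 0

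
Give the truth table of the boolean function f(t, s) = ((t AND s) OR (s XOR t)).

t | s | Output
--------------
0 | 0 | 0
0 | 1 | 1
1 | 0 | 1
1 | 1 | 1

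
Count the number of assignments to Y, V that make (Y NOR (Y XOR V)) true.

Satisfying assignments: (0,0)
Count: 1 out of 4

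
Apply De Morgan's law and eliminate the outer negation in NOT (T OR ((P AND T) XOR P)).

NOT T AND NOT ((P AND T) XOR P)
De Morgan's: NOT(OR of terms) = AND of negations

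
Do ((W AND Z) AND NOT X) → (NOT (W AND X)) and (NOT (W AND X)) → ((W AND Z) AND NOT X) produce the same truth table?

No, Converse is not equivalent to original (counterexample: Z=0, W=0, X=0)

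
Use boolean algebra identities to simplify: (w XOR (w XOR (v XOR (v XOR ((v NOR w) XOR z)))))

By XOR self-cancellation ((E XOR v) XOR v = E) then XOR self-cancellation ((E XOR v) XOR v = E):
= ((v NOR w) XOR z)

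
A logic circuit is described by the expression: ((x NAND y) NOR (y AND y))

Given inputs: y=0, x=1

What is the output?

Substituting: ((1 NAND 0) NOR (0 AND 0))
= 0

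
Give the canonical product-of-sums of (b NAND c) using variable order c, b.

ΠM(3) = (NOT c OR NOT b)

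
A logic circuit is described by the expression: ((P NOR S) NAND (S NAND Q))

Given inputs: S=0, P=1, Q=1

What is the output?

Substituting: ((1 NOR 0) NAND (0 NAND 1))
= 1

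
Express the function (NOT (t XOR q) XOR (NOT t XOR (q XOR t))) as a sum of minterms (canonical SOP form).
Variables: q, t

Σm(1, 3) = (NOT q AND t) OR (q AND t)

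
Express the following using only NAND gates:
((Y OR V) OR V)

((((Y NAND Y) NAND (V NAND V)) NAND ((Y NAND Y) NAND (V NAND V))) NAND (V NAND V))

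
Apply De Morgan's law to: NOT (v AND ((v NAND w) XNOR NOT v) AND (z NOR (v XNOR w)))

NOT v OR NOT ((v NAND w) XNOR NOT v) OR NOT (z NOR (v XNOR w))
De Morgan's: NOT(AND of terms) = OR of negations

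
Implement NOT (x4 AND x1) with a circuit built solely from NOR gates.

(((x4 NOR x4) NOR (x1 NOR x1)) NOR ((x4 NOR x4) NOR (x1 NOR x1)))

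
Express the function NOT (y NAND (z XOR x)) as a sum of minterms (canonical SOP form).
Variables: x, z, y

Σm(3, 5) = (NOT x AND z AND y) OR (x AND NOT z AND y)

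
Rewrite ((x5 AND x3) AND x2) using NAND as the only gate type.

((((x5 NAND x3) NAND (x5 NAND x3)) NAND x2) NAND (((x5 NAND x3) NAND (x5 NAND x3)) NAND x2))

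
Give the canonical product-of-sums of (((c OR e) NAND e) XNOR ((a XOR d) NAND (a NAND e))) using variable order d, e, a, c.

ΠM(2, 3, 4, 5, 6, 7, 8, 9, 14, 15) = (d OR e OR NOT a OR c) AND (d OR e OR NOT a OR NOT c) AND (d OR NOT e OR a OR c) AND (d OR NOT e OR a OR NOT c) AND (d OR NOT e OR NOT a OR c) AND (d OR NOT e OR NOT a OR NOT c) AND (NOT d OR e OR a OR c) AND (NOT d OR e OR a OR NOT c) AND (NOT d OR NOT e OR NOT a OR c) AND (NOT d OR NOT e OR NOT a OR NOT c)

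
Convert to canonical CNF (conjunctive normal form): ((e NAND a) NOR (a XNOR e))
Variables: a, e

(a OR e) AND (a OR NOT e) AND (NOT a OR e) AND (NOT a OR NOT e)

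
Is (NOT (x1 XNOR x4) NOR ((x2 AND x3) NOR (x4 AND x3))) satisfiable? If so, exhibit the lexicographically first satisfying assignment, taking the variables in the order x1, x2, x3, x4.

x1=0, x2=1, x3=1, x4=0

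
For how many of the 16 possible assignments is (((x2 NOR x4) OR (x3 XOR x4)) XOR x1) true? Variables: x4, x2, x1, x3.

Satisfying assignments: (0,0,0,0), (0,0,0,1), (0,1,0,1), (0,1,1,0), (1,0,0,0), (1,0,1,1), (1,1,0,0), (1,1,1,1)
Count: 8 out of 16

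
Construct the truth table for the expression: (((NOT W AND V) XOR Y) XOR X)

W | Y | V | X | Output
----------------------
0 | 0 | 0 | 0 | 0
0 | 0 | 0 | 1 | 1
0 | 0 | 1 | 0 | 1
0 | 0 | 1 | 1 | 0
0 | 1 | 0 | 0 | 1
0 | 1 | 0 | 1 | 0
0 | 1 | 1 | 0 | 0
0 | 1 | 1 | 1 | 1
1 | 0 | 0 | 0 | 0
1 | 0 | 0 | 1 | 1
1 | 0 | 1 | 0 | 0
1 | 0 | 1 | 1 | 1
1 | 1 | 0 | 0 | 1
1 | 1 | 0 | 1 | 0
1 | 1 | 1 | 0 | 1
1 | 1 | 1 | 1 | 0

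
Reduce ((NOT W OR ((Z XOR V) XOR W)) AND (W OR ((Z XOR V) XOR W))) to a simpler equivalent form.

By distribution ((E OR v) AND (E OR NOT v) = E):
= ((Z XOR V) XOR W)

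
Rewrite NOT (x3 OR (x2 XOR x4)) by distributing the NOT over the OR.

NOT x3 AND NOT (x2 XOR x4)
De Morgan's: NOT(OR of terms) = AND of negations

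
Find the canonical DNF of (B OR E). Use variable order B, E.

(NOT B AND E) OR (B AND NOT E) OR (B AND E)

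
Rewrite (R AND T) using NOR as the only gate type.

((R NOR R) NOR (T NOR T))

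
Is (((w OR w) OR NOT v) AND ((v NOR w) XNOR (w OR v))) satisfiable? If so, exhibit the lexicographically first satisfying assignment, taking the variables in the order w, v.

UNSATISFIABLE - no assignment makes this expression true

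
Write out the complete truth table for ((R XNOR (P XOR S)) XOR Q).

S | R | Q | P | Output
----------------------
0 | 0 | 0 | 0 | 1
0 | 0 | 0 | 1 | 0
0 | 0 | 1 | 0 | 0
0 | 0 | 1 | 1 | 1
0 | 1 | 0 | 0 | 0
0 | 1 | 0 | 1 | 1
0 | 1 | 1 | 0 | 1
0 | 1 | 1 | 1 | 0
1 | 0 | 0 | 0 | 0
1 | 0 | 0 | 1 | 1
1 | 0 | 1 | 0 | 1
1 | 0 | 1 | 1 | 0
1 | 1 | 0 | 0 | 1
1 | 1 | 0 | 1 | 0
1 | 1 | 1 | 0 | 0
1 | 1 | 1 | 1 | 1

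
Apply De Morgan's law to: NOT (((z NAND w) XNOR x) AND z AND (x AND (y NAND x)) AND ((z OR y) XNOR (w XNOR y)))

NOT ((z NAND w) XNOR x) OR NOT z OR NOT (x AND (y NAND x)) OR NOT ((z OR y) XNOR (w XNOR y))
De Morgan's: NOT(AND of terms) = OR of negations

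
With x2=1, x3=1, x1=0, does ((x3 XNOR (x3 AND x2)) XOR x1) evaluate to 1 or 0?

Substituting: ((1 XNOR (1 AND 1)) XOR 0)
= 1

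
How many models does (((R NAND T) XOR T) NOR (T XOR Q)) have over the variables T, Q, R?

Satisfying assignments: (1,1,0)
Count: 1 out of 8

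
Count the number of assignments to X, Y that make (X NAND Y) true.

Satisfying assignments: (0,0), (0,1), (1,0)
Count: 3 out of 4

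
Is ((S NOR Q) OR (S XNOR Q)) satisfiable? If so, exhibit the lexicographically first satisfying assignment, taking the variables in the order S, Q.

S=0, Q=0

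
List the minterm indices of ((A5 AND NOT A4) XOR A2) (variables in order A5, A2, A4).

Σm(2, 3, 4, 7) = (NOT A5 AND A2 AND NOT A4) OR (NOT A5 AND A2 AND A4) OR (A5 AND NOT A2 AND NOT A4) OR (A5 AND A2 AND A4)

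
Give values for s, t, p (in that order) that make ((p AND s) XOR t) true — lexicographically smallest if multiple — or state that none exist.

s=0, t=1, p=0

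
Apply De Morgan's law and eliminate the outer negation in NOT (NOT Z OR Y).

Z AND NOT Y
De Morgan's: NOT(OR of terms) = AND of negations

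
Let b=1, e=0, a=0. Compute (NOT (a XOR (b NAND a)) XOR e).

Substituting: (NOT (0 XOR (1 NAND 0)) XOR 0)
= 0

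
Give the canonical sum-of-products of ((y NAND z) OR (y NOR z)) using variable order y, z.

Σm(0, 1, 2) = (NOT y AND NOT z) OR (NOT y AND z) OR (y AND NOT z)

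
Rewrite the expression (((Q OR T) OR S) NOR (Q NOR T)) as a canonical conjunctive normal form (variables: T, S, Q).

(T OR S OR Q) AND (T OR S OR NOT Q) AND (T OR NOT S OR Q) AND (T OR NOT S OR NOT Q) AND (NOT T OR S OR Q) AND (NOT T OR S OR NOT Q) AND (NOT T OR NOT S OR Q) AND (NOT T OR NOT S OR NOT Q)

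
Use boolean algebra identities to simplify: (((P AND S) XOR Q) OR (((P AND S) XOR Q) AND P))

By absorption (E OR (E AND v) = E):
= ((P AND S) XOR Q)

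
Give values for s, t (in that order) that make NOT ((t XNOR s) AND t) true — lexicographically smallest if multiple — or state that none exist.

s=0, t=0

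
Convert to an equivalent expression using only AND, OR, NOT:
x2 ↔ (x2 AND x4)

(x2 AND (x2 AND x4)) OR (NOT x2 AND NOT (x2 AND x4))
(Biconditional = both true or both false)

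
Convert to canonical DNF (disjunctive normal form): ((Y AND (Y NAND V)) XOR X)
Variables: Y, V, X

(NOT Y AND NOT V AND X) OR (NOT Y AND V AND X) OR (Y AND NOT V AND NOT X) OR (Y AND V AND X)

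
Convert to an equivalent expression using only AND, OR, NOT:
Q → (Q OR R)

NOT Q OR (Q OR R)
(Implication elimination: A → B = NOT A OR B)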